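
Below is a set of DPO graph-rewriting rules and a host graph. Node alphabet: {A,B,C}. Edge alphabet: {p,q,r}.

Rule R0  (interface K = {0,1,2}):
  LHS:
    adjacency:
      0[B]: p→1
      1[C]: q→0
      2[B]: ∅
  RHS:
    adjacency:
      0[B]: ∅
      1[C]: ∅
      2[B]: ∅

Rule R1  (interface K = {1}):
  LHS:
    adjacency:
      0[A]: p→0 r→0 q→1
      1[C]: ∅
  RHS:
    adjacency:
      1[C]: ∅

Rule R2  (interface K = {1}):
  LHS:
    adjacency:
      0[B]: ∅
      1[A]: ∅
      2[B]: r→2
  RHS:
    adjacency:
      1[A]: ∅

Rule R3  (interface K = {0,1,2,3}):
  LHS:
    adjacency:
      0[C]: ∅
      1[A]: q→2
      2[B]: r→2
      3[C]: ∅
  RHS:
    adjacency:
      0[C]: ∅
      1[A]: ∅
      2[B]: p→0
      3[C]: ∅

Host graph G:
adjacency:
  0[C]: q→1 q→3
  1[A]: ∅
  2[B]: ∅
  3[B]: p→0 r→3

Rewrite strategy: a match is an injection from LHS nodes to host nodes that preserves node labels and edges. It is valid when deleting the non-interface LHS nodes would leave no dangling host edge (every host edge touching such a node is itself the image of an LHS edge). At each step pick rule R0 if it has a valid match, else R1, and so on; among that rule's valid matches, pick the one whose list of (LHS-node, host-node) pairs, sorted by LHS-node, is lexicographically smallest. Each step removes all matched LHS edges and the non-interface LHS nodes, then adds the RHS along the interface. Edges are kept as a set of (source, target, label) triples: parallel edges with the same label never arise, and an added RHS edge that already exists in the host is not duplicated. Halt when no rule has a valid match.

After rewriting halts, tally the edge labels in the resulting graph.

[0] host  ⇒  4 nodes, 4 edges  {0-q->1 0-q->3 3-p->0 3-r->3}
[1] R0 @ {0↦3, 1↦0, 2↦2}  ⇒  4 nodes, 2 edges  {0-q->1 3-r->3}
[2] R2 @ {0↦2, 1↦1, 2↦3}  ⇒  2 nodes, 1 edges  {0-q->1}
final graph: no rule applies after step 2
NF edges: [(0, 1, 'q')]

Answer: q:1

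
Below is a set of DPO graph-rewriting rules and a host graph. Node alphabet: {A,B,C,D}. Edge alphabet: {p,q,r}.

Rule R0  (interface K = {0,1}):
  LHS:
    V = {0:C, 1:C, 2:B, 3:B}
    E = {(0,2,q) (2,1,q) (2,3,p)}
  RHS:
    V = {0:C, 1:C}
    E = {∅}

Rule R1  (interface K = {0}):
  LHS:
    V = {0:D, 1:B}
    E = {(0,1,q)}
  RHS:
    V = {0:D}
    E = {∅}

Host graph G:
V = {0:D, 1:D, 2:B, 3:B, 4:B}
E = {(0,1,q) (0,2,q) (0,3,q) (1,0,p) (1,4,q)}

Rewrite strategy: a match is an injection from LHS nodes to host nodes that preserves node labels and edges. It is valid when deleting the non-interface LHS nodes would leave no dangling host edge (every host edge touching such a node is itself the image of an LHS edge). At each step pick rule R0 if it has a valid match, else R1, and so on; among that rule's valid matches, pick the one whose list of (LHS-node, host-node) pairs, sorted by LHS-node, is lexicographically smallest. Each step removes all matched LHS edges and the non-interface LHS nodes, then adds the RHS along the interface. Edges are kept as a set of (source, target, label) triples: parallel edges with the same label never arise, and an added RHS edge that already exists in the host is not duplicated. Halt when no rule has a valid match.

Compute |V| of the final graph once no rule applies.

[0] host  ⇒  5 nodes, 5 edges  {0-q->1 0-q->2 0-q->3 1-p->0 1-q->4}
[1] R1 @ {0↦0, 1↦2}  ⇒  4 nodes, 4 edges  {0-q->1 0-q->3 1-p->0 1-q->4}
[2] R1 @ {0↦0, 1↦3}  ⇒  3 nodes, 3 edges  {0-q->1 1-p->0 1-q->4}
[3] R1 @ {0↦1, 1↦4}  ⇒  2 nodes, 2 edges  {0-q->1 1-p->0}
final graph: no rule applies after step 3
NF nodes: {0:D, 1:D}

Answer: 2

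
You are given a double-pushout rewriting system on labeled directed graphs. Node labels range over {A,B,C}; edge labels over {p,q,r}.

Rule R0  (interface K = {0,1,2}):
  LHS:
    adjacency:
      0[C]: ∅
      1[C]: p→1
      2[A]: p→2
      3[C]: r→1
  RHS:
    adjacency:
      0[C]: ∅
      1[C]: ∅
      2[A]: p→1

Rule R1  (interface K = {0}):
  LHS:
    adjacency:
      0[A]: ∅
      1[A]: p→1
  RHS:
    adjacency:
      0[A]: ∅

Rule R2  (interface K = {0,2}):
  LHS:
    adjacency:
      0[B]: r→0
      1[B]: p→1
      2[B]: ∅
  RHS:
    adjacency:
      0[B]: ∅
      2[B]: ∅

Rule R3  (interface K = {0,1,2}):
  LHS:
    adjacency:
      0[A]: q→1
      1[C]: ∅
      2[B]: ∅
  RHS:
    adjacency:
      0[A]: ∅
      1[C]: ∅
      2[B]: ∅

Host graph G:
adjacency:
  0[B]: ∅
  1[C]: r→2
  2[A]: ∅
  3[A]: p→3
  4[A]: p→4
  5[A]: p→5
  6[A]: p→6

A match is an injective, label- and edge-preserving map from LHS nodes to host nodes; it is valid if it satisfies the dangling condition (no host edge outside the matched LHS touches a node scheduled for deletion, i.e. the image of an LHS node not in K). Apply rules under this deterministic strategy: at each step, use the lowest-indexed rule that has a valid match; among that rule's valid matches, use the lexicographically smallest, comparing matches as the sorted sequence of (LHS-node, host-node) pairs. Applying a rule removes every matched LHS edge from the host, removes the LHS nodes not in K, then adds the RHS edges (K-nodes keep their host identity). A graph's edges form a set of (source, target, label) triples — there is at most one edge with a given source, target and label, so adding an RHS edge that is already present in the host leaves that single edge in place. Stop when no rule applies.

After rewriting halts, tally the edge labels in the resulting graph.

initial: |V|=7 |E|=5  E = 1-r->2 3-p->3 4-p->4 5-p->5 6-p->6
step 1: apply R1 at {0↦2, 1↦3}  → |V|=6 |E|=4  E = 1-r->2 4-p->4 5-p->5 6-p->6
step 2: apply R1 at {0↦2, 1↦4}  → |V|=5 |E|=3  E = 1-r->2 5-p->5 6-p->6
step 3: apply R1 at {0↦2, 1↦5}  → |V|=4 |E|=2  E = 1-r->2 6-p->6
step 4: apply R1 at {0↦2, 1↦6}  → |V|=3 |E|=1  E = 1-r->2
normal form: no rule applies after step 4
NF edges: [(1, 2, 'r')]

Answer: r:1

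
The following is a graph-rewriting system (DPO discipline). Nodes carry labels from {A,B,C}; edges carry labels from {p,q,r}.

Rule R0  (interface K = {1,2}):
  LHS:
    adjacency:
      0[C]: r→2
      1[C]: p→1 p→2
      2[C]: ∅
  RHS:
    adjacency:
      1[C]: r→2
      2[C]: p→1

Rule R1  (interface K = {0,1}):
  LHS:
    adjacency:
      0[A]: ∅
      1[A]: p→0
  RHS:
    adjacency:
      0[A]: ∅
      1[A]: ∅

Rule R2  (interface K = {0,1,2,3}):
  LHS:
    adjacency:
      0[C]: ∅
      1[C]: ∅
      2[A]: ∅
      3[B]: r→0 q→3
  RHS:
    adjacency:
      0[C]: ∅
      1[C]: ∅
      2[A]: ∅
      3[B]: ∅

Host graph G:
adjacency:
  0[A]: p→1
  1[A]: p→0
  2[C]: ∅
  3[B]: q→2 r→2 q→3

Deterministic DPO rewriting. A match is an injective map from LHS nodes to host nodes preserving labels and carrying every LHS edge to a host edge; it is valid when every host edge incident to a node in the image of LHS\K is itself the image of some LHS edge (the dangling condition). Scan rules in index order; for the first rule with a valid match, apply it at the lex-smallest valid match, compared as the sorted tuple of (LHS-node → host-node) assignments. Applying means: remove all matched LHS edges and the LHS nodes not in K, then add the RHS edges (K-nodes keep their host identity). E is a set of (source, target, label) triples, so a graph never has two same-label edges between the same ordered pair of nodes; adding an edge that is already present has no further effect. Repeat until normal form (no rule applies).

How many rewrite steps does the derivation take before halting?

start.  V:4 E:5  edges: 0-p->1 1-p->0 3-q->2 3-r->2 3-q->3
1. fire R1 via {0↦0, 1↦1}  →  V:4 E:4  edges: 0-p->1 3-q->2 3-r->2 3-q->3
2. fire R1 via {0↦1, 1↦0}  →  V:4 E:3  edges: 3-q->2 3-r->2 3-q->3
normal form: no rule applies after step 2

Answer: 2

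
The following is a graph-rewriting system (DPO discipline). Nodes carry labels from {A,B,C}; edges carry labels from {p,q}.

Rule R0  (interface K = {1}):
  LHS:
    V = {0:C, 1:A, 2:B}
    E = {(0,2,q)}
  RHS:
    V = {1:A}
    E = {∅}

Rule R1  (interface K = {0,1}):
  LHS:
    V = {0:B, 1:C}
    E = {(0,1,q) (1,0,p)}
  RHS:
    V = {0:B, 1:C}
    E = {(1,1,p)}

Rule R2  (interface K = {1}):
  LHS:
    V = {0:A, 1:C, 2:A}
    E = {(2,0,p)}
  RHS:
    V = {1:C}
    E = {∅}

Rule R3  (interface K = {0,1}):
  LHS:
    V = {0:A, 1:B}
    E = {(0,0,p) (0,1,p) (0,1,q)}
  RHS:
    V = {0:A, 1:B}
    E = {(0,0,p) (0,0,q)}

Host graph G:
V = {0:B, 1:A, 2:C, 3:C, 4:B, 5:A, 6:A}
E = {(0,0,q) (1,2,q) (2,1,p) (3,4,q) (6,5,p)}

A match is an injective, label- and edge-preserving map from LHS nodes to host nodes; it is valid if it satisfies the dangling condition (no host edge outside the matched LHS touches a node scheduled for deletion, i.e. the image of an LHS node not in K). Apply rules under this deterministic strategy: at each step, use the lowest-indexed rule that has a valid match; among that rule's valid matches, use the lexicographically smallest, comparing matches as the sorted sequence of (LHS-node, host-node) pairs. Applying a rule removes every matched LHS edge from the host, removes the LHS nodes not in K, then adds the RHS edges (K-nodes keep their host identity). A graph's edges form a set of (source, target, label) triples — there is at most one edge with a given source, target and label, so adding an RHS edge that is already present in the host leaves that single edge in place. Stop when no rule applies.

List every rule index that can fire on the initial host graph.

Answer: [R0,R2]

Steps:
R0: 3 valid matches — {0↦3, 1↦1, 2↦4}, {0↦3, 1↦5, 2↦4}, {0↦3, 1↦6, 2↦4}
R1: no valid match — LHS pattern not found
R2: 2 valid matches — {0↦5, 1↦2, 2↦6}, {0↦5, 1↦3, 2↦6}
R3: no valid match — LHS pattern not found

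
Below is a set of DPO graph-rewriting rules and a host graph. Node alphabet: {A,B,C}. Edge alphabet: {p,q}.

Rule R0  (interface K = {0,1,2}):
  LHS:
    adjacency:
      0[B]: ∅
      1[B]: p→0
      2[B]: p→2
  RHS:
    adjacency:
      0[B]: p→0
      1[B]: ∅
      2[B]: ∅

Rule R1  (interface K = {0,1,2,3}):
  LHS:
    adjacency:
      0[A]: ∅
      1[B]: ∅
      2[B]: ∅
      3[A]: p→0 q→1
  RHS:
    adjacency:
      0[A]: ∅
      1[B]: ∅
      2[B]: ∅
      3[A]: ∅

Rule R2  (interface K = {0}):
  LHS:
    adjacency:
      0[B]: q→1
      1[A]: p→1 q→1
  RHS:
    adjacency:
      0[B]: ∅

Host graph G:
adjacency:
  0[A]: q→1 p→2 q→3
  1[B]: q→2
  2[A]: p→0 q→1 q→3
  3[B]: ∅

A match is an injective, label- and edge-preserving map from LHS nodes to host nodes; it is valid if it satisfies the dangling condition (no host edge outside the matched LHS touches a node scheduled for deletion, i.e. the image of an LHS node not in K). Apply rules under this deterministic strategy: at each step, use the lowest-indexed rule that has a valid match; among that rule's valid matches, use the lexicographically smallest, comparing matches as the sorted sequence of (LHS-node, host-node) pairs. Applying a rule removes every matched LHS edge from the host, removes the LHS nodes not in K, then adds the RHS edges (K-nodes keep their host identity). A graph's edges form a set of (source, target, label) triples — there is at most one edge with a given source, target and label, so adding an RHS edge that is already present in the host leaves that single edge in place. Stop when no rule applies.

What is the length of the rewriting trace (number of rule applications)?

initial: |V|=4 |E|=7  E = 0-q->1 0-p->2 0-q->3 1-q->2 2-p->0 2-q->1 2-q->3
step 1: apply R1 at {0↦0, 1↦1, 2↦3, 3↦2}  → |V|=4 |E|=5  E = 0-q->1 0-p->2 0-q->3 1-q->2 2-q->3
step 2: apply R1 at {0↦2, 1↦1, 2↦3, 3↦0}  → |V|=4 |E|=3  E = 0-q->3 1-q->2 2-q->3
normal form: no rule applies after step 2

Answer: 2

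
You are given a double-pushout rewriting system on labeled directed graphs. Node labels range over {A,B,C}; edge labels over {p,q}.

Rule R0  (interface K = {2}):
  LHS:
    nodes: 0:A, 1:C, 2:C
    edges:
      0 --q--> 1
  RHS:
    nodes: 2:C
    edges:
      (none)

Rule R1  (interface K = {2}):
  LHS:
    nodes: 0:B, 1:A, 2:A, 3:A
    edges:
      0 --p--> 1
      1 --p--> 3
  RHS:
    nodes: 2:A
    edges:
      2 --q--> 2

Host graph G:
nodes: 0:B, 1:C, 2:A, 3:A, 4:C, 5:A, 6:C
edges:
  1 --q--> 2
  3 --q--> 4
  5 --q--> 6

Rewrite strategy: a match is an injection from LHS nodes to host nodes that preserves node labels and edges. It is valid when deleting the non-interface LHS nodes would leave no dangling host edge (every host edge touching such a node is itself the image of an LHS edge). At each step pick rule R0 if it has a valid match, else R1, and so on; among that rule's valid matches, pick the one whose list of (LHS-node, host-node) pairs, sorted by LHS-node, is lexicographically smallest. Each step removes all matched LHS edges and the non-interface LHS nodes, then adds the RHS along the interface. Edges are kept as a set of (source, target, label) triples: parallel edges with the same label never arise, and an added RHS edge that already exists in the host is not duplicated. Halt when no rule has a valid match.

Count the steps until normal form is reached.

start.  V:7 E:3  edges: 1-q->2 3-q->4 5-q->6
1. fire R0 via {0↦3, 1↦4, 2↦1}  →  V:5 E:2  edges: 1-q->2 5-q->6
2. fire R0 via {0↦5, 1↦6, 2↦1}  →  V:3 E:1  edges: 1-q->2
normal form: no rule applies after step 2

Answer: 2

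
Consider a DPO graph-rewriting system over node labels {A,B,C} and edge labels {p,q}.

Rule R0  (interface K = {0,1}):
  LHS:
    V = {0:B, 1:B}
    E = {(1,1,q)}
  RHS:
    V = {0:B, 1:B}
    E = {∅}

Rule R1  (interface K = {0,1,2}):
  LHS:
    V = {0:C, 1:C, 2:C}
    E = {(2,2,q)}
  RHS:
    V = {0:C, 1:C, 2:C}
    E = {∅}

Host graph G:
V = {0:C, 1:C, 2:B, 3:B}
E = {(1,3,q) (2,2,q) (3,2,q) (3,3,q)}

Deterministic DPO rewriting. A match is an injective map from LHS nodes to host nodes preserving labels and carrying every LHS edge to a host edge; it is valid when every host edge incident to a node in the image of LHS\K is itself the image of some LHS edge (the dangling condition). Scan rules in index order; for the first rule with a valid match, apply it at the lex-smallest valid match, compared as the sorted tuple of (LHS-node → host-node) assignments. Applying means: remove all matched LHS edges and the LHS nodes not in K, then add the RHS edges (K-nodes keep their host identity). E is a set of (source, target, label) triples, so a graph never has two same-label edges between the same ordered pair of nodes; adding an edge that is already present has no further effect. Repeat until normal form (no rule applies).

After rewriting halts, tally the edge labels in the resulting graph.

initial: |V|=4 |E|=4  E = 1-q->3 2-q->2 3-q->2 3-q->3
step 1: apply R0 at {0↦2, 1↦3}  → |V|=4 |E|=3  E = 1-q->3 2-q->2 3-q->2
step 2: apply R0 at {0↦3, 1↦2}  → |V|=4 |E|=2  E = 1-q->3 3-q->2
normal form: no rule applies after step 2
NF edges: [(1, 3, 'q'), (3, 2, 'q')]

Answer: q:2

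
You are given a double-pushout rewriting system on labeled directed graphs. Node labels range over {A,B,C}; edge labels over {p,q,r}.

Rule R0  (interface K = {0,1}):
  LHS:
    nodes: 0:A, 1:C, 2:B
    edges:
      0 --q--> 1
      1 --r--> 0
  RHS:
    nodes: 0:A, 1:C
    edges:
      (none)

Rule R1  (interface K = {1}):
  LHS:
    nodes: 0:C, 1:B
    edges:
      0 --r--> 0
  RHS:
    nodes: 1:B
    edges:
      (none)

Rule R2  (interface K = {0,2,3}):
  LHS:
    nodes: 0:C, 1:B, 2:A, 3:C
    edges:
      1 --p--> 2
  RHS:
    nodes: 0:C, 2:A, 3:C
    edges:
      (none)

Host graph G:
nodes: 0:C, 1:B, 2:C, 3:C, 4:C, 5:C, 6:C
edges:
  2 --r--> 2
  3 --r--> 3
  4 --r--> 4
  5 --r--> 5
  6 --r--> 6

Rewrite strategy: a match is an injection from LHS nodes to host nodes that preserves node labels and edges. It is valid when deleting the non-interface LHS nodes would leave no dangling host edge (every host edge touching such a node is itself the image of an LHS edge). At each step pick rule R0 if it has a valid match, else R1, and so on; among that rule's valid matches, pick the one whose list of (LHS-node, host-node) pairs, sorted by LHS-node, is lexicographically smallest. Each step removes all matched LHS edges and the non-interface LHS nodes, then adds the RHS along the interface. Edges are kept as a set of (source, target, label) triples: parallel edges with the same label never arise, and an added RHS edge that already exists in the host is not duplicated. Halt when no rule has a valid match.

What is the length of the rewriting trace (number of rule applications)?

[0] host  ⇒  7 nodes, 5 edges  {2-r->2 3-r->3 4-r->4 5-r->5 6-r->6}
[1] R1 @ {0↦2, 1↦1}  ⇒  6 nodes, 4 edges  {3-r->3 4-r->4 5-r->5 6-r->6}
[2] R1 @ {0↦3, 1↦1}  ⇒  5 nodes, 3 edges  {4-r->4 5-r->5 6-r->6}
[3] R1 @ {0↦4, 1↦1}  ⇒  4 nodes, 2 edges  {5-r->5 6-r->6}
[4] R1 @ {0↦5, 1↦1}  ⇒  3 nodes, 1 edges  {6-r->6}
[5] R1 @ {0↦6, 1↦1}  ⇒  2 nodes, 0 edges  {∅}
normal form: no rule applies after step 5

Answer: 5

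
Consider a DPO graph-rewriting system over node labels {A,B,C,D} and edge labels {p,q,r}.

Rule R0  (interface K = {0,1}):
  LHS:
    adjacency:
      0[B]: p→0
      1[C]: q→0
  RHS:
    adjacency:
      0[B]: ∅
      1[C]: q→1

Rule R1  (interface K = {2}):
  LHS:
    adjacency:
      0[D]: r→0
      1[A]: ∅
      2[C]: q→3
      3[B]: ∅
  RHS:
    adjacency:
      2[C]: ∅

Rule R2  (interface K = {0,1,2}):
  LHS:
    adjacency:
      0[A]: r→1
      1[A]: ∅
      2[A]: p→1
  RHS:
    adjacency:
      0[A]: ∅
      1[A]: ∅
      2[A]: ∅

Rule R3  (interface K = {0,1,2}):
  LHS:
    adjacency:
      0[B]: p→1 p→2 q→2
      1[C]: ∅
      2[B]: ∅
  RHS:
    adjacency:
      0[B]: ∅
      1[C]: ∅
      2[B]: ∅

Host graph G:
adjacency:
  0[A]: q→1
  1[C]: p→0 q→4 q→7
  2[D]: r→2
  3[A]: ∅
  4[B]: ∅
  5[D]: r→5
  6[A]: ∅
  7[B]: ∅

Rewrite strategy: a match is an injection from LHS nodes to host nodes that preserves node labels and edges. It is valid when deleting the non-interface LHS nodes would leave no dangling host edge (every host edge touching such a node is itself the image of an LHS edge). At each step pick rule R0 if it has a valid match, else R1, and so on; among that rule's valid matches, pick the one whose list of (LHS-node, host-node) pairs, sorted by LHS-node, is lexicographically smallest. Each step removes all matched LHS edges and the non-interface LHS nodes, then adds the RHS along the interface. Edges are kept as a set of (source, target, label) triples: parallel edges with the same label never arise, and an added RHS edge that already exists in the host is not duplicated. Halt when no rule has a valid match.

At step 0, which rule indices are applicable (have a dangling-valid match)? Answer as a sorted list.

R0: no valid match — LHS pattern not found
R1: 8 valid matches — {0↦2, 1↦3, 2↦1, 3↦4}, {0↦2, 1↦3, 2↦1, 3↦7}, {0↦2, 1↦6, 2↦1, 3↦4} (+5 more)
R2: no valid match — LHS pattern not found
R3: no valid match — LHS pattern not found

Answer: [R1]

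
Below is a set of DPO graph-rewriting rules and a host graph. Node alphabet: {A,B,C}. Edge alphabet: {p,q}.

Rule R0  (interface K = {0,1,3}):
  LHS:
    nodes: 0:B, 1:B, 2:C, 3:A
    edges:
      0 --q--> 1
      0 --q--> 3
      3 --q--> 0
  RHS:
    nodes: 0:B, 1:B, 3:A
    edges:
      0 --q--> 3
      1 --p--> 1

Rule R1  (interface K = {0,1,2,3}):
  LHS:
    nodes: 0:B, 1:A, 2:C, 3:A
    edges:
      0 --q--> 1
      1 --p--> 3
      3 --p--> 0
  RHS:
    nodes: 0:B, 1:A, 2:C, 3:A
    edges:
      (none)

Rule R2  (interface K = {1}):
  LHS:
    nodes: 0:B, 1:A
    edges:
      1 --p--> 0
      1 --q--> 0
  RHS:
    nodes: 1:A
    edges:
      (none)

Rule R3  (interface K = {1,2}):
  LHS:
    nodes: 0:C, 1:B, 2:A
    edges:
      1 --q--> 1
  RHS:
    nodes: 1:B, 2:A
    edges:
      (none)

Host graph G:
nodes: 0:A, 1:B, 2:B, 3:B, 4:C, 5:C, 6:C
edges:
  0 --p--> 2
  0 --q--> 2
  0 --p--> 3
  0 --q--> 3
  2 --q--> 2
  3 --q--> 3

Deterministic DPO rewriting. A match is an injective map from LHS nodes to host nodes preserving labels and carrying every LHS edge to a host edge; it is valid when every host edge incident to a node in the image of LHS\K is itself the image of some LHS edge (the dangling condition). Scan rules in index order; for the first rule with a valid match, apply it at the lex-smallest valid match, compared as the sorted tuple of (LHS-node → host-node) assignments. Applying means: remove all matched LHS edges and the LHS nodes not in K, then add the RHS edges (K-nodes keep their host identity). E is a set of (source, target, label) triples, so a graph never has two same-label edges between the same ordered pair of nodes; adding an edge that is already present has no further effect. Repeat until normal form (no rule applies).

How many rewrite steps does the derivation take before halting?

[0] host  ⇒  7 nodes, 6 edges  {0-p->2 0-q->2 0-p->3 0-q->3 2-q->2 3-q->3}
[1] R3 @ {0↦4, 1↦2, 2↦0}  ⇒  6 nodes, 5 edges  {0-p->2 0-q->2 0-p->3 0-q->3 3-q->3}
[2] R2 @ {0↦2, 1↦0}  ⇒  5 nodes, 3 edges  {0-p->3 0-q->3 3-q->3}
[3] R3 @ {0↦5, 1↦3, 2↦0}  ⇒  4 nodes, 2 edges  {0-p->3 0-q->3}
[4] R2 @ {0↦3, 1↦0}  ⇒  3 nodes, 0 edges  {∅}
halt: no rule applies after step 4

Answer: 4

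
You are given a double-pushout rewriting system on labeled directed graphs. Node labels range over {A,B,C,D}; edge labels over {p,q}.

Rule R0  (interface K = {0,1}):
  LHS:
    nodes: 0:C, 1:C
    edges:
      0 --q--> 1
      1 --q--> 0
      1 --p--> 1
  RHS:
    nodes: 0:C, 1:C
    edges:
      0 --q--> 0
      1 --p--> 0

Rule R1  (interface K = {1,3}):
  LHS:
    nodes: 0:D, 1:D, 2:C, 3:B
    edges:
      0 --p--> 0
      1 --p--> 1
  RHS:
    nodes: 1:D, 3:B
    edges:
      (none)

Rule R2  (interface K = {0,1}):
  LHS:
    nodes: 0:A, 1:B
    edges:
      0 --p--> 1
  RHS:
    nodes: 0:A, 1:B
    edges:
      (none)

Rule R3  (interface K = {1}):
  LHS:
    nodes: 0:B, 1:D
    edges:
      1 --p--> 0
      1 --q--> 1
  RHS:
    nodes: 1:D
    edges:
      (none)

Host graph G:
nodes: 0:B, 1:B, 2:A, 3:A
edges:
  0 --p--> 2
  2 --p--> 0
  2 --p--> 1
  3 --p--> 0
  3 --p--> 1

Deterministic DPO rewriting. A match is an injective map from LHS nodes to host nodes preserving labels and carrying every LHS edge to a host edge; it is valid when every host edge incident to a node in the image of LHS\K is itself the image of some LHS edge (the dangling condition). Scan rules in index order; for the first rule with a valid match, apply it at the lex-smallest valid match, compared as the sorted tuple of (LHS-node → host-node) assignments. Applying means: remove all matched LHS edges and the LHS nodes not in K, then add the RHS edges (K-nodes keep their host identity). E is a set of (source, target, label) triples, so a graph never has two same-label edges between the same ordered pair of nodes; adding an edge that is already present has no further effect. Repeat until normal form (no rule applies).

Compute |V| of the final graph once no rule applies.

Answer: 4

Steps:
initial: |V|=4 |E|=5  E = 0-p->2 2-p->0 2-p->1 3-p->0 3-p->1
step 1: apply R2 at {0↦2, 1↦0}  → |V|=4 |E|=4  E = 0-p->2 2-p->1 3-p->0 3-p->1
step 2: apply R2 at {0↦2, 1↦1}  → |V|=4 |E|=3  E = 0-p->2 3-p->0 3-p->1
step 3: apply R2 at {0↦3, 1↦0}  → |V|=4 |E|=2  E = 0-p->2 3-p->1
step 4: apply R2 at {0↦3, 1↦1}  → |V|=4 |E|=1  E = 0-p->2
halt: no rule applies after step 4
NF nodes: {0:B, 1:B, 2:A, 3:A}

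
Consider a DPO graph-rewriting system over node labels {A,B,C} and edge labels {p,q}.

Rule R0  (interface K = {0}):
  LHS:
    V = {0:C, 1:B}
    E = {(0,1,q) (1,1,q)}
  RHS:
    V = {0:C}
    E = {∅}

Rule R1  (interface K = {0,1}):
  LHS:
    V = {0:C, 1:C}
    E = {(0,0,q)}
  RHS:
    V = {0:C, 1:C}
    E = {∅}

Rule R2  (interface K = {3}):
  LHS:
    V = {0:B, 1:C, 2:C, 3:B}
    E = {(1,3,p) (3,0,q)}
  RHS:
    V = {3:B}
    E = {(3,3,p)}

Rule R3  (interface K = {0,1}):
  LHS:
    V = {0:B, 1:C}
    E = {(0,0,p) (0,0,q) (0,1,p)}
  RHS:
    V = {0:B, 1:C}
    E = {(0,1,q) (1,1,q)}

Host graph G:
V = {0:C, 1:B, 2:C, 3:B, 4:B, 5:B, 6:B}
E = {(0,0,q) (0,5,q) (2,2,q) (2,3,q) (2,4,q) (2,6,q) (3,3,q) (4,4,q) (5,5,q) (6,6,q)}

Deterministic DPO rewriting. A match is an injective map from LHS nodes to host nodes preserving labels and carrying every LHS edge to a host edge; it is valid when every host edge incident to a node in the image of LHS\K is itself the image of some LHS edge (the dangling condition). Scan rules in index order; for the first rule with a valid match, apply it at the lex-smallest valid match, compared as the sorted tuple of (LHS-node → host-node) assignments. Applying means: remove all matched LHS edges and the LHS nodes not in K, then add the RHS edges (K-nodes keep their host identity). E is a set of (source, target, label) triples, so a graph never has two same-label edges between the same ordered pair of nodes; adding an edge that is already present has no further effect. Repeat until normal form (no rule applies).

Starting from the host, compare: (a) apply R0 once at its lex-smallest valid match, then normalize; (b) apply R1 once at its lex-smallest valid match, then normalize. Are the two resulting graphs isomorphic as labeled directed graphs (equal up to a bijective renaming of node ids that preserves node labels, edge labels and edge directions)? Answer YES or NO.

branch R0-first: apply at {0↦0, 1↦5} → |E|=8, then 5 more step(s) → NF |V|=3 |E|=0 V={0:C, 1:B, 2:C} E=∅
branch R1-first: apply at {0↦0, 1↦2} → |E|=9, then 5 more step(s) → NF |V|=3 |E|=0 V={0:C, 1:B, 2:C} E=∅
graphs isomorphic (equal up to label-preserving node renaming)

Answer: YES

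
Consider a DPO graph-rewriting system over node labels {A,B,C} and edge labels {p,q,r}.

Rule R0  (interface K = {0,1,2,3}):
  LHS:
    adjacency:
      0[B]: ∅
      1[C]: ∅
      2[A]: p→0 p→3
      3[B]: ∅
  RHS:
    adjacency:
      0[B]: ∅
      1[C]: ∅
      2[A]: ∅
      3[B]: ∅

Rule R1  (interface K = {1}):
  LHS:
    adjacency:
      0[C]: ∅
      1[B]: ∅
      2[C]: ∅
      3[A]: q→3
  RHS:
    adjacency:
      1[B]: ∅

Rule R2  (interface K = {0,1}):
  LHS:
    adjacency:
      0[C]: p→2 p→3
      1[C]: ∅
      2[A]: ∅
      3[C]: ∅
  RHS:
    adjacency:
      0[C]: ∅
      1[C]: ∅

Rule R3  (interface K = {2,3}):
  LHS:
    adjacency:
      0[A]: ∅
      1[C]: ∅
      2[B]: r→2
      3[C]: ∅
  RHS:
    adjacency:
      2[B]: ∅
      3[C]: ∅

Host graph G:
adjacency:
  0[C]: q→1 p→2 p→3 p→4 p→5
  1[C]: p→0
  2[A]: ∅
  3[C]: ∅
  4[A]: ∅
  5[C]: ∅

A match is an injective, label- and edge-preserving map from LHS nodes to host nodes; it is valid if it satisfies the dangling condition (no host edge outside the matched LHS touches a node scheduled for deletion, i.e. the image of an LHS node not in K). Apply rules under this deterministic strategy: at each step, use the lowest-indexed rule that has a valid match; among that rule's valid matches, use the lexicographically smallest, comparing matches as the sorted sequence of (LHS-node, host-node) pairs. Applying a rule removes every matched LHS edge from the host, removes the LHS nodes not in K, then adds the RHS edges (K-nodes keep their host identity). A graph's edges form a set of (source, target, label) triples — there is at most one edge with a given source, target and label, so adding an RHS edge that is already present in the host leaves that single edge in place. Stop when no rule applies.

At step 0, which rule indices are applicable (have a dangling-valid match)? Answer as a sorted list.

Answer: [R2]

Rewrite trace:
R0: no valid match — LHS pattern not found
R1: no valid match — LHS pattern not found
R2: 8 valid matches — {0↦0, 1↦1, 2↦2, 3↦3}, {0↦0, 1↦1, 2↦2, 3↦5}, {0↦0, 1↦1, 2↦4, 3↦3} (+5 more)
R3: no valid match — LHS pattern not found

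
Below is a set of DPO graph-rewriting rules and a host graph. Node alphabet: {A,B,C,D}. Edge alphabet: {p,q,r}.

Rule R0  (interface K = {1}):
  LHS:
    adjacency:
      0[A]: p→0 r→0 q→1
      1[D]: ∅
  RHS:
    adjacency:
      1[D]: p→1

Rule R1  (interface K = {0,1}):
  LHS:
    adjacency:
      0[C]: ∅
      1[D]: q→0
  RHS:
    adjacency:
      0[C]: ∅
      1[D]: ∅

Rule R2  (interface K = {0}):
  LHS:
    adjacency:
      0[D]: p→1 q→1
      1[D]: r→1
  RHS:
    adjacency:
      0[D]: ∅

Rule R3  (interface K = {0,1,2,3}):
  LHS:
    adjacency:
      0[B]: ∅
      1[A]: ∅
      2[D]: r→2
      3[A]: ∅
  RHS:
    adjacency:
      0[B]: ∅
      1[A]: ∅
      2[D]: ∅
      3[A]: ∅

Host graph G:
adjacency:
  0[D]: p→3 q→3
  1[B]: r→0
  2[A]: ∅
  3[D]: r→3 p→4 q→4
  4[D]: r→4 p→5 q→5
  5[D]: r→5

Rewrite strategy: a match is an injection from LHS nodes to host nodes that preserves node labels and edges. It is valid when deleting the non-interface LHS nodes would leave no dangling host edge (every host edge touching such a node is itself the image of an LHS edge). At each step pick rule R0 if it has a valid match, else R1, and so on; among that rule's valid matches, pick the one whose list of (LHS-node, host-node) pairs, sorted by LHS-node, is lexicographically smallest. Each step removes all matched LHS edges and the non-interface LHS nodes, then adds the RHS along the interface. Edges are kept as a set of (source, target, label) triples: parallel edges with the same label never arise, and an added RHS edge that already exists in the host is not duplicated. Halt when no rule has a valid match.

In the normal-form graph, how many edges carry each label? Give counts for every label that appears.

Answer: r:1

Derivation:
start.  V:6 E:10  edges: 0-p->3 0-q->3 1-r->0 3-r->3 3-p->4 3-q->4 4-r->4 4-p->5 4-q->5 5-r->5
1. fire R2 via {0↦4, 1↦5}  →  V:5 E:7  edges: 0-p->3 0-q->3 1-r->0 3-r->3 3-p->4 3-q->4 4-r->4
2. fire R2 via {0↦3, 1↦4}  →  V:4 E:4  edges: 0-p->3 0-q->3 1-r->0 3-r->3
3. fire R2 via {0↦0, 1↦3}  →  V:3 E:1  edges: 1-r->0
halt: no rule applies after step 3
NF edges: [(1, 0, 'r')]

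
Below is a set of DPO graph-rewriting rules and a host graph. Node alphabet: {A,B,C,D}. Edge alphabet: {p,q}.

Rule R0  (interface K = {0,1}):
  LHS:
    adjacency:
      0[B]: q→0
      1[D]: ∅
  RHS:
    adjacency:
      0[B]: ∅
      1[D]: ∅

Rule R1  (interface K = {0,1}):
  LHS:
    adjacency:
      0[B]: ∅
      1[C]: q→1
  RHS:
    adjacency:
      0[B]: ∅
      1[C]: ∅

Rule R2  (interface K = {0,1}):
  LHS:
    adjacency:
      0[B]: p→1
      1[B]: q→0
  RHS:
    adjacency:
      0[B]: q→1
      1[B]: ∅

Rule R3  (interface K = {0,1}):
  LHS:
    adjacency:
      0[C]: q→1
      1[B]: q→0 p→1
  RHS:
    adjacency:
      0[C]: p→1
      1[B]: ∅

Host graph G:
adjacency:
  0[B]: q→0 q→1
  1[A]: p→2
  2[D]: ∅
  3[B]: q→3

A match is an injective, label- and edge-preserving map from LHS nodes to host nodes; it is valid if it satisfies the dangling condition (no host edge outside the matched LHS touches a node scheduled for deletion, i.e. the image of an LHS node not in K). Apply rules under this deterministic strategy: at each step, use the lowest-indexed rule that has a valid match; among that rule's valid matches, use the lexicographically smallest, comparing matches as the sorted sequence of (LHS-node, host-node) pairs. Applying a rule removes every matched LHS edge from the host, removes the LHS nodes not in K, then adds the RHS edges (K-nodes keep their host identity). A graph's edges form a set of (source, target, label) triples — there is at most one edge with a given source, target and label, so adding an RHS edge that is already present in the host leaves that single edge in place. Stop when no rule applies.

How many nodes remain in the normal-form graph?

start.  V:4 E:4  edges: 0-q->0 0-q->1 1-p->2 3-q->3
1. fire R0 via {0↦0, 1↦2}  →  V:4 E:3  edges: 0-q->1 1-p->2 3-q->3
2. fire R0 via {0↦3, 1↦2}  →  V:4 E:2  edges: 0-q->1 1-p->2
final graph: no rule applies after step 2
NF nodes: {0:B, 1:A, 2:D, 3:B}

Answer: 4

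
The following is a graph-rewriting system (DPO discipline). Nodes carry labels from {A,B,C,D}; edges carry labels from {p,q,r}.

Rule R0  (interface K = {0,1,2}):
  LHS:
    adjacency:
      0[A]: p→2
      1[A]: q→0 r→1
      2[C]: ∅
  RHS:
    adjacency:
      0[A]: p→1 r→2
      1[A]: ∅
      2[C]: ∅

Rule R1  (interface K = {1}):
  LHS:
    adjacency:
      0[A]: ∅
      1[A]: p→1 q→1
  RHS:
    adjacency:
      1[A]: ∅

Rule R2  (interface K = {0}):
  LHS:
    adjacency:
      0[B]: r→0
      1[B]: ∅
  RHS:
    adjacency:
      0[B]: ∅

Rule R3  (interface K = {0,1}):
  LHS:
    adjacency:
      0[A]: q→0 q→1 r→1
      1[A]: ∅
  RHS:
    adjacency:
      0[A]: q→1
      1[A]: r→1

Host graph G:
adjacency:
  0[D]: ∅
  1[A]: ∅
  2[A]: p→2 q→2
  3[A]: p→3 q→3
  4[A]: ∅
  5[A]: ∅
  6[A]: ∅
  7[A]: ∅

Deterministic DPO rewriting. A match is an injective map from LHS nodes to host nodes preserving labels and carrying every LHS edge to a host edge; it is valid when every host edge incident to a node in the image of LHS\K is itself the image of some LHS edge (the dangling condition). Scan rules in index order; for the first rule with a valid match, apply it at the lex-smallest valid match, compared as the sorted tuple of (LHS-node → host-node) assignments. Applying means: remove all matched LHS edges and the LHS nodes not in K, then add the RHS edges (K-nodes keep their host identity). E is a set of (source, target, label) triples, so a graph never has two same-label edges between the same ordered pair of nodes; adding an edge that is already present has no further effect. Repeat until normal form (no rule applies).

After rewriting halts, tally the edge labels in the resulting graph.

initial: |V|=8 |E|=4  E = 2-p->2 2-q->2 3-p->3 3-q->3
step 1: apply R1 at {0↦1, 1↦2}  → |V|=7 |E|=2  E = 3-p->3 3-q->3
step 2: apply R1 at {0↦2, 1↦3}  → |V|=6 |E|=0  E = ∅
final graph: no rule applies after step 2
NF edges: []

Answer: (no edges)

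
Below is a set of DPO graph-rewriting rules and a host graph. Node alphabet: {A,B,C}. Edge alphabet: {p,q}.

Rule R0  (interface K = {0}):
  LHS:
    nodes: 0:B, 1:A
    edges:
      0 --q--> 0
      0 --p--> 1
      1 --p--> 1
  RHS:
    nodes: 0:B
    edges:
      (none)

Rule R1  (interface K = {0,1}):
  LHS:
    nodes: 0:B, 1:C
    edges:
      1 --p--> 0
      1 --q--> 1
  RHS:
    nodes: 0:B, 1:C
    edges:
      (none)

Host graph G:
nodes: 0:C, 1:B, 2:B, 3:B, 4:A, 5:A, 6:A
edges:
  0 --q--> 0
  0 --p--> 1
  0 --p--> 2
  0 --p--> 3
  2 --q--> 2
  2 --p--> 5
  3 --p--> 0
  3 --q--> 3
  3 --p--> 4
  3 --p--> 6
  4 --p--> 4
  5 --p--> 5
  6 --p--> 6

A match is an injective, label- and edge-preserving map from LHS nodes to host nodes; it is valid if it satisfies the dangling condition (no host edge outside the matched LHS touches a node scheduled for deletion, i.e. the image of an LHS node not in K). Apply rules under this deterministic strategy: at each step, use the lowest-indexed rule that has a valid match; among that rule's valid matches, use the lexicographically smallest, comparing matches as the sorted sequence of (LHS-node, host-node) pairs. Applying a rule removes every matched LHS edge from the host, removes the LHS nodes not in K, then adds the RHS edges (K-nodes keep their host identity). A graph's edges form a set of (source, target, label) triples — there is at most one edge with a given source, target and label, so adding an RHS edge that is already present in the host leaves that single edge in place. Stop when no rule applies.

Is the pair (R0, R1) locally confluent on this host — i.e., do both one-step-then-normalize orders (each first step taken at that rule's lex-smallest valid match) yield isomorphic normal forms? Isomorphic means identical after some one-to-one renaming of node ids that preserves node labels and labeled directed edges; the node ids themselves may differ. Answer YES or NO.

Answer: YES

Derivation:
branch R0-first: apply at {0↦2, 1↦5} → |E|=10, then 2 more step(s) → NF |V|=5 |E|=5 V={0:C, 1:B, 2:B, 3:B, 6:A} E=0-p->2 0-p->3 3-p->0 3-p->6 6-p->6
branch R1-first: apply at {0↦1, 1↦0} → |E|=11, then 2 more step(s) → NF |V|=5 |E|=5 V={0:C, 1:B, 2:B, 3:B, 6:A} E=0-p->2 0-p->3 3-p->0 3-p->6 6-p->6
graphs isomorphic (equal up to label-preserving node renaming)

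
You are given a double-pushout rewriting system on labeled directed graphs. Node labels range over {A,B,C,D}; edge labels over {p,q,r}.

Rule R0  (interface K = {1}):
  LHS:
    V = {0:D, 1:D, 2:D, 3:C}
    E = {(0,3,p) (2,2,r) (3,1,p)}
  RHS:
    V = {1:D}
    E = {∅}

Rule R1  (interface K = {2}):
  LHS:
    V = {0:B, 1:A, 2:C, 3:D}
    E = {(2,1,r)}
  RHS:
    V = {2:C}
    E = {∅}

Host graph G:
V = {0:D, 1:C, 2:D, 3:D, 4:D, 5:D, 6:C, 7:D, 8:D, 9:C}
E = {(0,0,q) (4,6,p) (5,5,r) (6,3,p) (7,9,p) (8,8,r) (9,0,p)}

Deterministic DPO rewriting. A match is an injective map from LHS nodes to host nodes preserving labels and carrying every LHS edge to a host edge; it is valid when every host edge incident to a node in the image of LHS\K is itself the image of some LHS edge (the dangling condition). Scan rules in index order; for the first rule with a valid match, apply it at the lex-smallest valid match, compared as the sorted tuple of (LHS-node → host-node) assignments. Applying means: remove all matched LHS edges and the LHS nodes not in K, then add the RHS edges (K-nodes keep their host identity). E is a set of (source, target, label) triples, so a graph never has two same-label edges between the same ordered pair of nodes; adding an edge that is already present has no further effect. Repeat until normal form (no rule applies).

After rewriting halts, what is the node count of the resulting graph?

Answer: 4

Steps:
start.  V:10 E:7  edges: 0-q->0 4-p->6 5-r->5 6-p->3 7-p->9 8-r->8 9-p->0
1. fire R0 via {0↦4, 1↦3, 2↦5, 3↦6}  →  V:7 E:4  edges: 0-q->0 7-p->9 8-r->8 9-p->0
2. fire R0 via {0↦7, 1↦0, 2↦8, 3↦9}  →  V:4 E:1  edges: 0-q->0
normal form: no rule applies after step 2
NF nodes: {0:D, 1:C, 2:D, 3:D}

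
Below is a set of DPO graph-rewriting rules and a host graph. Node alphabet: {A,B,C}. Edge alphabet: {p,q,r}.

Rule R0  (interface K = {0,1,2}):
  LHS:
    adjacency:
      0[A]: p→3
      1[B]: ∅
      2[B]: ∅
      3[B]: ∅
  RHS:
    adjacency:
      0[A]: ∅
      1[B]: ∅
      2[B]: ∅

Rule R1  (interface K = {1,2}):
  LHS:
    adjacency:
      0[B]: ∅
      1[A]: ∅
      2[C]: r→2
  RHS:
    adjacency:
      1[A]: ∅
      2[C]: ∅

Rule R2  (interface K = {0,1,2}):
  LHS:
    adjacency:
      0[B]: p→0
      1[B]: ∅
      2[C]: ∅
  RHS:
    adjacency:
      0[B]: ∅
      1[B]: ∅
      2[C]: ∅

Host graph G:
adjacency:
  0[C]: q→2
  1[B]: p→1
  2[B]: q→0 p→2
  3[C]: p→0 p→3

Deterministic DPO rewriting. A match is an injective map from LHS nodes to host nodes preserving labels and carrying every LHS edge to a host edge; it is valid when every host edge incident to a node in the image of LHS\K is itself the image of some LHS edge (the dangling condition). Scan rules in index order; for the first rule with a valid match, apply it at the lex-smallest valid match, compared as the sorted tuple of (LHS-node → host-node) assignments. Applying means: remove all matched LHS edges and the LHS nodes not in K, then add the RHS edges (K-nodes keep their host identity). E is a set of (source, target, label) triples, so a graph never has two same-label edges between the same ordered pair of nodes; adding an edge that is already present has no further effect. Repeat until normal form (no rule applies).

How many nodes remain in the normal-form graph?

start.  V:4 E:6  edges: 0-q->2 1-p->1 2-q->0 2-p->2 3-p->0 3-p->3
1. fire R2 via {0↦1, 1↦2, 2↦0}  →  V:4 E:5  edges: 0-q->2 2-q->0 2-p->2 3-p->0 3-p->3
2. fire R2 via {0↦2, 1↦1, 2↦0}  →  V:4 E:4  edges: 0-q->2 2-q->0 3-p->0 3-p->3
halt: no rule applies after step 2
NF nodes: {0:C, 1:B, 2:B, 3:C}

Answer: 4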